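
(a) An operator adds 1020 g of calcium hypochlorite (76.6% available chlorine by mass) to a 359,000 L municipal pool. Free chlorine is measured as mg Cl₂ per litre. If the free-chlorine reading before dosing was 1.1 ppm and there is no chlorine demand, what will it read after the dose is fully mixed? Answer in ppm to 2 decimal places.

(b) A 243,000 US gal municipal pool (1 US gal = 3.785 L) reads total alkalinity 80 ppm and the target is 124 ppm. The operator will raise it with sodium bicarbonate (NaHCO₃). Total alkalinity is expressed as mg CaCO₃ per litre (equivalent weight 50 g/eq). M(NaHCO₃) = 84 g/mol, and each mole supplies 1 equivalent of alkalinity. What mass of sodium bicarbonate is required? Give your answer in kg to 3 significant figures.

(a) Available chlorine delivered: 1020 g × 0.766 = 781.3 g as Cl₂.
(a) Concentration rise: 781.3 g / 359,000 L = 2.176 mg/L = 2.18 ppm.
(a) Final FC: 1.1 + 2.18 = 3.28 ppm.

(b) Volume: 243,000 US gal × 3.785 L/gal = 919,755 L.
(b) Alkalinity to add: (124 − 80) = 44 mg/L as CaCO₃ × 919,755 L = 40,470 g as CaCO₃.
(b) Equivalents: 40,470 g ÷ 50 g/eq = 809.4 eq.
(b) NaHCO₃ supplies 1 eq per mole → 809.4 mol.
(b) Mass: 809.4 mol × 84 g/mol = 67,990 g.

(a) 3.28 ppm; (b) 68.0 kg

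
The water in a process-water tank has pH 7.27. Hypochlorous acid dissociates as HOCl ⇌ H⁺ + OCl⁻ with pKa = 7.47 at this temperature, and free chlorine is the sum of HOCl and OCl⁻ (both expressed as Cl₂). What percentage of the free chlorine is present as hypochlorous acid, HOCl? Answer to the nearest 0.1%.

61.3%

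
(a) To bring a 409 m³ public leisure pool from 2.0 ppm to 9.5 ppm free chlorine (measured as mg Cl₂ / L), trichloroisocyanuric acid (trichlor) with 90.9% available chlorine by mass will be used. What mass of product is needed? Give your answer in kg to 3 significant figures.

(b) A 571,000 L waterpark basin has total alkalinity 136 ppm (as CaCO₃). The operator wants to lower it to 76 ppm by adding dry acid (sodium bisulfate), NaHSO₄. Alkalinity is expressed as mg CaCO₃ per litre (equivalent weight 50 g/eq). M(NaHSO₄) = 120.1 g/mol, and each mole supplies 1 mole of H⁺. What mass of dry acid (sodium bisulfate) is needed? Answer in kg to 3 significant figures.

(a) Volume: 409 m³ = 409,000 L.
(a) Chlorine deficit: 9.5 − 2.0 = 7.5 ppm = 7.5 mg/L as Cl₂.
(a) Cl₂ equivalent needed: 7.5 mg/L × 409,000 L = 3,068,000 mg = 3068 g.
(a) Product at 90.9% available chlorine: 3068 / 0.909 = 3375 g.

(b) Alkalinity to neutralize: (136 − 76) = 60 mg/L as CaCO₃ × 571,000 L = 34,260 g as CaCO₃.
(b) Equivalents of H⁺ required: 34,260 ÷ 50 g/eq = 685.2 eq = 685.2 mol NaHSO₄.
(b) Mass of NaHSO₄: 685.2 × 120.1 = 82,290 g.

(a) 3.37 kg; (b) 82.3 kg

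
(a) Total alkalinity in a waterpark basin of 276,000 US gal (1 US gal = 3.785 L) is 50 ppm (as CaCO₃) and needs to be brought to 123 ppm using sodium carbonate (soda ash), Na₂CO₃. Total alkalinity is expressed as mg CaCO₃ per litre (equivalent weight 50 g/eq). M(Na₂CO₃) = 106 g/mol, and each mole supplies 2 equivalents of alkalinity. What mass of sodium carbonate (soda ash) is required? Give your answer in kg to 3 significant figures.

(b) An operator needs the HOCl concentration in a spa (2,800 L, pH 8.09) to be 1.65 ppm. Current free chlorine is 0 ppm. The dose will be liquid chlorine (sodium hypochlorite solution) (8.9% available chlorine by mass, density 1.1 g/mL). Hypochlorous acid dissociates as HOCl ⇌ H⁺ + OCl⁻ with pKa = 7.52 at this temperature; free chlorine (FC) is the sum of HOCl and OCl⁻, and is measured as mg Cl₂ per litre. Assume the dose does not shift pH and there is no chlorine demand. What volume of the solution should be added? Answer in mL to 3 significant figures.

(a) 80.8 kg; (b) 223 mL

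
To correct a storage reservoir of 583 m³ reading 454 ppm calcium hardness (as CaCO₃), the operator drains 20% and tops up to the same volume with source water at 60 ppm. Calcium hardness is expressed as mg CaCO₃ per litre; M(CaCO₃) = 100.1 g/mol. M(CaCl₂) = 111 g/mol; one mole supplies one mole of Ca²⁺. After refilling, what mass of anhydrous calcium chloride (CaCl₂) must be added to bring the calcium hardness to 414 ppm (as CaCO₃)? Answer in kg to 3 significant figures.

Volume: 583 m³ = 583,000 L.
After draining 20% and refilling: 454 × 0.80 + 60 × 0.20 = 375.2 ppm.
Deficit to target: 414 − 375.2 = 38.8 mg/L.
As CaCO₃: 38.8 mg/L × 583,000 L = 22,620 g; ÷ 100.1 = 226 mol Ca²⁺.
Mass: 226 × 111 = 25,080 g.

25.1 kg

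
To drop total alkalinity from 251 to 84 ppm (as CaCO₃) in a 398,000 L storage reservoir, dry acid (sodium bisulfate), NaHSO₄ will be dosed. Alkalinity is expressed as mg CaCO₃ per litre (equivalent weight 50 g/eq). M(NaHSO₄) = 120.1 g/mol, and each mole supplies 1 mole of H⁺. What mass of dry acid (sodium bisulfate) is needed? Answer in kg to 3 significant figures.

160 kg

Alkalinity to neutralize: (251 − 84) = 167 mg/L as CaCO₃ × 398,000 L = 66,470 g as CaCO₃.
Equivalents of H⁺ required: 66,470 ÷ 50 g/eq = 1329 eq = 1329 mol NaHSO₄.
Mass of NaHSO₄: 1329 × 120.1 = 159,700 g.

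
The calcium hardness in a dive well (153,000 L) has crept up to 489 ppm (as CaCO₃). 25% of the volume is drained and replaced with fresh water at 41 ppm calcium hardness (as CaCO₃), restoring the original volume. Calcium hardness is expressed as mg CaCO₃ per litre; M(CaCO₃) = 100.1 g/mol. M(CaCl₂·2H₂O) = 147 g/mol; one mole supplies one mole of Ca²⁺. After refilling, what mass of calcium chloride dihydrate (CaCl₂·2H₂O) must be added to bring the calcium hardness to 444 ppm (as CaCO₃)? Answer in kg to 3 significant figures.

After draining 25% and refilling: 489 × 0.75 + 41 × 0.25 = 377 ppm.
Deficit to target: 444 − 377 = 67 mg/L.
As CaCO₃: 67 mg/L × 153,000 L = 10,250 g; ÷ 100.1 = 102.4 mol Ca²⁺.
Mass: 102.4 × 147 = 15,050 g.

15.1 kg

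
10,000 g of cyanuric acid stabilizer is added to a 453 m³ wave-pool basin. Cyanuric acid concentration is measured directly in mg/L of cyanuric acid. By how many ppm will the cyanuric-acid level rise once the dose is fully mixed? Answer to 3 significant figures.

Volume: 453 m³ = 453,000 L.
Rise: 10,000 g / 453,000 L × 1000 = 22.08 mg/L.

22.1 ppm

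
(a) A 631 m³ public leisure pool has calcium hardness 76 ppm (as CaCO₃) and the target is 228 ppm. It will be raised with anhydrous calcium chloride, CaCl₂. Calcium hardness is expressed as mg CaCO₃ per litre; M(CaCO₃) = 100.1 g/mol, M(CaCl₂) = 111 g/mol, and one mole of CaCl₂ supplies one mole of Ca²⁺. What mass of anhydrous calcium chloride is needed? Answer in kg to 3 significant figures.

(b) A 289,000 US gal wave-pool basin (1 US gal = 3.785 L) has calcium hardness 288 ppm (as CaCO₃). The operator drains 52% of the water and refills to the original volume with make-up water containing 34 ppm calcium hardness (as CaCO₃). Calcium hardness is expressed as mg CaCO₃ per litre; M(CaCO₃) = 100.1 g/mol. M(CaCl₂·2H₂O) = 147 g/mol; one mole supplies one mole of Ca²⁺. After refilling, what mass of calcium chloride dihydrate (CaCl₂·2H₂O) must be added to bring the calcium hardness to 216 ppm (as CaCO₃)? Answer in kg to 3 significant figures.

(a) 106 kg; (b) 96.5 kg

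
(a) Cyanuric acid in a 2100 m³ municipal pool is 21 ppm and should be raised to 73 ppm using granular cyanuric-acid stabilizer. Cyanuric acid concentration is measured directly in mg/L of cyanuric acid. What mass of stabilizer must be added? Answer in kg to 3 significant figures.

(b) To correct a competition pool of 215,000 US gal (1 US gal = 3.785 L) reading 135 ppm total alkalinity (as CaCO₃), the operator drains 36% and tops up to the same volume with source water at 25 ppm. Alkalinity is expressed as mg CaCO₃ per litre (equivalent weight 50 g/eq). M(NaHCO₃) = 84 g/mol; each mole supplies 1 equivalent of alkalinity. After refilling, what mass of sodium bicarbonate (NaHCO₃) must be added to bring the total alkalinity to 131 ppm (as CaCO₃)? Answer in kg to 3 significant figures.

(a) 109 kg; (b) 48.7 kg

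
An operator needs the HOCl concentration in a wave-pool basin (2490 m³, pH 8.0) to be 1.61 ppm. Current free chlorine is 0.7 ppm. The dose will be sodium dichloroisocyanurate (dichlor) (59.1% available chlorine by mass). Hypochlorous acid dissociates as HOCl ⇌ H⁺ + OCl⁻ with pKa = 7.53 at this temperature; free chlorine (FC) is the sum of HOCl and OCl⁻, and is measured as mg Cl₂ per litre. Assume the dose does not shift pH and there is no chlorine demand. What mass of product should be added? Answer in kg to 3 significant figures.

23.9 kg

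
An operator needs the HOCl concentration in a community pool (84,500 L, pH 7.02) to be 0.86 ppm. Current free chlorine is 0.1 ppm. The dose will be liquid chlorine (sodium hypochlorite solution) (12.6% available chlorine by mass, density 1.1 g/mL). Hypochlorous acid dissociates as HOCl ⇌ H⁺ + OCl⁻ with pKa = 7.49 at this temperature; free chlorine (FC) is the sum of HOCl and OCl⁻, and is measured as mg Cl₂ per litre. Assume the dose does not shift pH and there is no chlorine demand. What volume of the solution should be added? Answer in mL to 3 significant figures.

641 mL

[OCl⁻]/[HOCl] = 10^(pH − pKa) = 10^(7.02 − 7.49) = 0.3388; fraction as HOCl = 1/(1 + 0.3388) = 0.7469.
Free chlorine required for 0.86 ppm HOCl: 0.86 / 0.7469 = 1.151 ppm.
FC to add: 1.151 − 0.1 = 1.051 mg/L as Cl₂.
Cl₂ equivalent: 1.051 mg/L × 84,500 L = 88.84 g.
Product at 12.6% available Cl: 88.84 / 0.126 = 705.1 g.
Volume: 705.1 g ÷ 1.1 g/mL = 641 mL.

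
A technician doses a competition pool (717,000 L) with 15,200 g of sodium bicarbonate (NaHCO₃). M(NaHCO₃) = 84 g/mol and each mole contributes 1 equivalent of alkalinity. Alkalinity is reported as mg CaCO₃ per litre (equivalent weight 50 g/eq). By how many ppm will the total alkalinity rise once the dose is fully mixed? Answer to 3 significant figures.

12.6 ppm

Moles of NaHCO₃: 15,200 g ÷ 84 g/mol = 181 mol → 181 eq of alkalinity.
As CaCO₃: 181 eq × 50 g/eq = 9048 g.
Rise: 9048 g / 717,000 L × 1000 = 12.62 mg/L.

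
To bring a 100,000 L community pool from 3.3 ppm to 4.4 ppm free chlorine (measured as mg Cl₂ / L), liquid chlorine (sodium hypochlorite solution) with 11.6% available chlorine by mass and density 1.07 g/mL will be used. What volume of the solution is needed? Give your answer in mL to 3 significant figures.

886 mL

Chlorine deficit: 4.4 − 3.3 = 1.1 ppm = 1.1 mg/L as Cl₂.
Cl₂ equivalent needed: 1.1 mg/L × 100,000 L = 110,000 mg = 110 g.
Product at 11.6% available chlorine: 110 / 0.116 = 948.3 g.
Volume at density 1.07 g/mL: 948.3 g ÷ 1.07 g/mL = 886.2 mL.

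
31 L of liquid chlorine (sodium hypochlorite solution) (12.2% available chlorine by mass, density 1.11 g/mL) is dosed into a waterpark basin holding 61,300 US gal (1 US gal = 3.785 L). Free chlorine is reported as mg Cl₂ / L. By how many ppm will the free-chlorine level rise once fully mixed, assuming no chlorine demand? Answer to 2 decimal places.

Volume: 61,300 US gal × 3.785 L/gal = 232,020 L.
Mass of solution: 31 L × 1000 mL/L × 1.11 g/mL = 34,410 g.
Available chlorine delivered: 34,410 g × 0.122 = 4198 g as Cl₂.
Concentration rise: 4198 g / 232,020 L = 18.09 mg/L = 18.09 ppm.

18.09 ppm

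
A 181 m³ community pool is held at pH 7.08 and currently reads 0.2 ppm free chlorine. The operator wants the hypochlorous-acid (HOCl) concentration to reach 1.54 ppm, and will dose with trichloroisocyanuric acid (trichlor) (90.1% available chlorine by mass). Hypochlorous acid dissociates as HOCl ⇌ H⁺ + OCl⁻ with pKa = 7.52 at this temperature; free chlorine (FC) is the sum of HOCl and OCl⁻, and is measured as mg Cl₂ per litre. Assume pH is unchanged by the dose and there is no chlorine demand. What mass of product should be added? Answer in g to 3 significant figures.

Volume: 181 m³ = 181,000 L.
[OCl⁻]/[HOCl] = 10^(pH − pKa) = 10^(7.08 − 7.52) = 0.3631; fraction as HOCl = 1/(1 + 0.3631) = 0.7336.
Free chlorine required for 1.54 ppm HOCl: 1.54 / 0.7336 = 2.099 ppm.
FC to add: 2.099 − 0.2 = 1.899 mg/L as Cl₂.
Cl₂ equivalent: 1.899 mg/L × 181,000 L = 343.7 g.
Product at 90.1% available Cl: 343.7 / 0.901 = 381.5 g.

382 g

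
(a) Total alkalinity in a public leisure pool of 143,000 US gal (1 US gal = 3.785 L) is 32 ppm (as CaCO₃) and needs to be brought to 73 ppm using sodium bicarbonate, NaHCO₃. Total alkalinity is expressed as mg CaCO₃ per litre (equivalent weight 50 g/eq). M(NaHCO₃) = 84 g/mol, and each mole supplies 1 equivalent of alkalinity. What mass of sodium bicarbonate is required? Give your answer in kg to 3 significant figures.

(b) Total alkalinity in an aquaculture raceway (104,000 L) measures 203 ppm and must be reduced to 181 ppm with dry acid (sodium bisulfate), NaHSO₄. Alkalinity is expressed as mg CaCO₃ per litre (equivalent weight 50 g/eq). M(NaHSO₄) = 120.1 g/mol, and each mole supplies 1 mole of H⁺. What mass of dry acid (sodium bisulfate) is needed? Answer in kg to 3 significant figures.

(a) 37.3 kg; (b) 5.50 kg

(a) Volume: 143,000 US gal × 3.785 L/gal = 541,255 L.
(a) Alkalinity to add: (73 − 32) = 41 mg/L as CaCO₃ × 541,255 L = 22,190 g as CaCO₃.
(a) Equivalents: 22,190 g ÷ 50 g/eq = 443.8 eq.
(a) NaHCO₃ supplies 1 eq per mole → 443.8 mol.
(a) Mass: 443.8 mol × 84 g/mol = 37,280 g.

(b) Alkalinity to neutralize: (203 − 181) = 22 mg/L as CaCO₃ × 104,000 L = 2288 g as CaCO₃.
(b) Equivalents of H⁺ required: 2288 ÷ 50 g/eq = 45.76 eq = 45.76 mol NaHSO₄.
(b) Mass of NaHSO₄: 45.76 × 120.1 = 5496 g.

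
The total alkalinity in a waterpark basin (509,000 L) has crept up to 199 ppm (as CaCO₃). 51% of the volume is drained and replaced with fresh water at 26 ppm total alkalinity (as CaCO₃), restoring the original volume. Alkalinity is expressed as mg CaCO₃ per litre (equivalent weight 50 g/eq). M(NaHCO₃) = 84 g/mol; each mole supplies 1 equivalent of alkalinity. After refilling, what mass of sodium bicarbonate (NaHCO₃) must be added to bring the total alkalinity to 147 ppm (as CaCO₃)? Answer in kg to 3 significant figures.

31.0 kg

After draining 51% and refilling: 199 × 0.49 + 26 × 0.51 = 110.77 ppm.
Deficit to target: 147 − 110.77 = 36.23 mg/L.
As CaCO₃: 36.23 mg/L × 509,000 L = 18,440 g; ÷ 50 g/eq ÷ 1 = 368.8 mol NaHCO₃.
Mass: 368.8 × 84 = 30,980 g.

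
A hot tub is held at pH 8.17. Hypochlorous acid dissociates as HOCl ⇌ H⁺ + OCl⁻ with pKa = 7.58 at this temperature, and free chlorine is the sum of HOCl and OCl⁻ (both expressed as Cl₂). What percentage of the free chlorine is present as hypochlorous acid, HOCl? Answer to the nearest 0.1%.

[OCl⁻]/[HOCl] = 10^(pH − pKa) = 10^(8.17 − 7.58) = 10^0.59 = 3.89.
Fraction as HOCl = 1 / (1 + 3.89) = 0.2045.

20.4%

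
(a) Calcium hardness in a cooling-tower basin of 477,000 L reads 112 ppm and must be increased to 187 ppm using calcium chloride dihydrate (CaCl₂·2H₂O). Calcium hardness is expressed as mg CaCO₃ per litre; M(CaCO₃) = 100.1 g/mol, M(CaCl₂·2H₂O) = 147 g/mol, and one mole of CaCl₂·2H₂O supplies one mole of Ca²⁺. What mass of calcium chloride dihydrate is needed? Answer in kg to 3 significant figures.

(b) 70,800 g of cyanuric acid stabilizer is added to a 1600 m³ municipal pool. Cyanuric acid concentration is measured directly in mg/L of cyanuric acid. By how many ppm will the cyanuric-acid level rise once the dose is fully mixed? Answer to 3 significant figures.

(a) Hardness to add: (187 − 112) = 75 mg/L as CaCO₃ × 477,000 L = 35,780 g as CaCO₃.
(a) Moles of Ca²⁺ (1 mol Ca²⁺ ≡ 1 mol CaCO₃): 35,780 / 100.1 g/mol = 357.4 mol.
(a) Mass of CaCl₂·2H₂O: 357.4 × 147 = 52,540 g.

(b) Volume: 1600 m³ = 1,600,000 L.
(b) Rise: 70,800 g / 1,600,000 L × 1000 = 44.25 mg/L.

(a) 52.5 kg; (b) 44.2 ppm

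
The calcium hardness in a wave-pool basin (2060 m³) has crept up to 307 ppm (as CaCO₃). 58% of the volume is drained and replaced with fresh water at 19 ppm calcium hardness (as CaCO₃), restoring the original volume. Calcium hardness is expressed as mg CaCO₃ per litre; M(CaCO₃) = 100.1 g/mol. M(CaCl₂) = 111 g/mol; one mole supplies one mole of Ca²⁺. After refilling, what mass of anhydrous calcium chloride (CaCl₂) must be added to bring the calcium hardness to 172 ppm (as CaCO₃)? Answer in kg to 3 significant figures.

73.2 kg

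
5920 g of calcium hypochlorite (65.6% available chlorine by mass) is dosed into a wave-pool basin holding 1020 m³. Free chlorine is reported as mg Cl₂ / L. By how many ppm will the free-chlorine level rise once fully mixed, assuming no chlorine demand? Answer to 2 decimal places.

Volume: 1020 m³ = 1,020,000 L.
Available chlorine delivered: 5920 g × 0.656 = 3884 g as Cl₂.
Concentration rise: 3884 g / 1,020,000 L = 3.807 mg/L = 3.81 ppm.

3.81 ppm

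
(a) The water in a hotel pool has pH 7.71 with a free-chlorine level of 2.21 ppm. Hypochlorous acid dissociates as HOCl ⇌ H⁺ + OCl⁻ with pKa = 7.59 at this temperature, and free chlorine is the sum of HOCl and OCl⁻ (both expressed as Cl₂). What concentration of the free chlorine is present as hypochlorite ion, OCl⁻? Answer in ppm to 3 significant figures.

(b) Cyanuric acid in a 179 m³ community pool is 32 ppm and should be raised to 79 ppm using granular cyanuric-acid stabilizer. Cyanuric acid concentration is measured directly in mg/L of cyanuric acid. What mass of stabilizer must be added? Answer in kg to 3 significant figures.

(a) [OCl⁻]/[HOCl] = 10^(pH − pKa) = 10^(7.71 − 7.59) = 10^0.12 = 1.318.
(a) Fraction as HOCl = 1 / (1 + 1.318) = 0.4314.
(a) OCl⁻ = (1 − 0.4314) × 2.21 ppm = 1.257 ppm.

(b) Volume: 179 m³ = 179,000 L.
(b) CYA to add: (79 − 32) = 47 mg/L × 179,000 L = 8413 g cyanuric acid.

(a) 1.26 ppm; (b) 8.41 kg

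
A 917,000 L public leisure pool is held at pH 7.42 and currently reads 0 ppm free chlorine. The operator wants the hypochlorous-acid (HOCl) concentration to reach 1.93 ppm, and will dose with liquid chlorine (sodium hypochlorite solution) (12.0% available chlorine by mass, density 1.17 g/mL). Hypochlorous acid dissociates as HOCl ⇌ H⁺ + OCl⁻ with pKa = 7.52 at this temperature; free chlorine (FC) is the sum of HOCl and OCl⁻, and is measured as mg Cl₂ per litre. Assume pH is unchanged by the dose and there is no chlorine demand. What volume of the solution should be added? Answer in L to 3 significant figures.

22.6 L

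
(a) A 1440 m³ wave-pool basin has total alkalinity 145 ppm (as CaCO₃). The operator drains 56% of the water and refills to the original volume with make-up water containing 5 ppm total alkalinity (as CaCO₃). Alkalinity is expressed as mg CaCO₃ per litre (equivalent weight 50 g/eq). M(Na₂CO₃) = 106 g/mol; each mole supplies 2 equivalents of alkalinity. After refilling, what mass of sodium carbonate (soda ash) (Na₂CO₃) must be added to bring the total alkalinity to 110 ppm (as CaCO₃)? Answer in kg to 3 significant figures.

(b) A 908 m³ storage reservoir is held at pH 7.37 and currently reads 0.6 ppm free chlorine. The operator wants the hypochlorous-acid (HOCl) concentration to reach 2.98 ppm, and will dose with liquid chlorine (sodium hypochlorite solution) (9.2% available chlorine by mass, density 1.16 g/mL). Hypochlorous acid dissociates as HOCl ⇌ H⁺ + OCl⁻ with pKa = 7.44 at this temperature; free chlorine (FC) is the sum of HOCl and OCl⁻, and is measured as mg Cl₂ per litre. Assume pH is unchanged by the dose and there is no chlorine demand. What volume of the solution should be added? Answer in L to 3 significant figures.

(a) 66.2 kg; (b) 41.8 L

(a) Volume: 1440 m³ = 1,440,000 L.
(a) After draining 56% and refilling: 145 × 0.44 + 5 × 0.56 = 66.6 ppm.
(a) Deficit to target: 110 − 66.6 = 43.4 mg/L.
(a) As CaCO₃: 43.4 mg/L × 1,440,000 L = 62,500 g; ÷ 50 g/eq ÷ 2 = 625 mol Na₂CO₃.
(a) Mass: 625 × 106 = 66,250 g.

(b) Volume: 908 m³ = 908,000 L.
(b) [OCl⁻]/[HOCl] = 10^(pH − pKa) = 10^(7.37 − 7.44) = 0.8511; fraction as HOCl = 1/(1 + 0.8511) = 0.5402.
(b) Free chlorine required for 2.98 ppm HOCl: 2.98 / 0.5402 = 5.516 ppm.
(b) FC to add: 5.516 − 0.6 = 4.916 mg/L as Cl₂.
(b) Cl₂ equivalent: 4.916 mg/L × 908,000 L = 4464 g.
(b) Product at 9.2% available Cl: 4464 / 0.092 = 48,520 g.
(b) Volume: 48,520 g ÷ 1.16 g/mL = 41,830 mL.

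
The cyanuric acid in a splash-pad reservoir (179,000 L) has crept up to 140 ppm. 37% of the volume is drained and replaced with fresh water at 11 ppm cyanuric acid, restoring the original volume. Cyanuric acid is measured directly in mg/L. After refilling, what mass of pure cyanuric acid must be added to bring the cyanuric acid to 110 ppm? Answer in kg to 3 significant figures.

3.17 kg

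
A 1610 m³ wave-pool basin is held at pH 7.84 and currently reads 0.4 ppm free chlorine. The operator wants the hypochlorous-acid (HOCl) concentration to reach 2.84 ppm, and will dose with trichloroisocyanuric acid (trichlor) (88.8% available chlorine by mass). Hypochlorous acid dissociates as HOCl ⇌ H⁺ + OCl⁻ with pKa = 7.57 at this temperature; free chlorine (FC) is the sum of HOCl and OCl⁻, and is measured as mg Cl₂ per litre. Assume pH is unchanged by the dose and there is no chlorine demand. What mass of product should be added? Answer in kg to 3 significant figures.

Volume: 1610 m³ = 1,610,000 L.
[OCl⁻]/[HOCl] = 10^(pH − pKa) = 10^(7.84 − 7.57) = 1.862; fraction as HOCl = 1/(1 + 1.862) = 0.3494.
Free chlorine required for 2.84 ppm HOCl: 2.84 / 0.3494 = 8.128 ppm.
FC to add: 8.128 − 0.4 = 7.728 mg/L as Cl₂.
Cl₂ equivalent: 7.728 mg/L × 1,610,000 L = 12,440 g.
Product at 88.8% available Cl: 12,440 / 0.888 = 14,010 g.

14.0 kg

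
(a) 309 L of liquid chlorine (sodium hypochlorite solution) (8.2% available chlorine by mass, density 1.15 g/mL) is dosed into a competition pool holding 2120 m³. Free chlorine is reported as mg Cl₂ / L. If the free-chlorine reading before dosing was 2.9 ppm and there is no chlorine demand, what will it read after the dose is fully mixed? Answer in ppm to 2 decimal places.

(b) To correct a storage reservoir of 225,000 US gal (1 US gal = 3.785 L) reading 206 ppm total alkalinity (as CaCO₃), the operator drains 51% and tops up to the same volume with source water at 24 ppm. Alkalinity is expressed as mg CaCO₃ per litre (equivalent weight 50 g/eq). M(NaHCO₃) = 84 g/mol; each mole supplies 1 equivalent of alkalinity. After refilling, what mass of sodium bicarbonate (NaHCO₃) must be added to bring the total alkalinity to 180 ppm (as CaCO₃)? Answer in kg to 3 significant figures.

(a) Volume: 2120 m³ = 2,120,000 L.
(a) Mass of solution: 309 L × 1000 mL/L × 1.15 g/mL = 355,400 g.
(a) Available chlorine delivered: 355,400 g × 0.082 = 29,140 g as Cl₂.
(a) Concentration rise: 29,140 g / 2,120,000 L = 13.74 mg/L = 13.74 ppm.
(a) Final FC: 2.9 + 13.74 = 16.64 ppm.

(b) Volume: 225,000 US gal × 3.785 L/gal = 851,625 L.
(b) After draining 51% and refilling: 206 × 0.49 + 24 × 0.51 = 113.18 ppm.
(b) Deficit to target: 180 − 113.18 = 66.82 mg/L.
(b) As CaCO₃: 66.82 mg/L × 851,625 L = 56,910 g; ÷ 50 g/eq ÷ 1 = 1138 mol NaHCO₃.
(b) Mass: 1138 × 84 = 95,600 g.

(a) 16.64 ppm; (b) 95.6 kg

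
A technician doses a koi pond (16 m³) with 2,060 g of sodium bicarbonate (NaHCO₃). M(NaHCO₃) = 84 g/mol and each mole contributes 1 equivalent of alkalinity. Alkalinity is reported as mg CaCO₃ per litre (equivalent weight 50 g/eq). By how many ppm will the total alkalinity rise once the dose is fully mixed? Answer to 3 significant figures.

76.6 ppm

Volume: 16 m³ = 16,000 L.
Moles of NaHCO₃: 2,060 g ÷ 84 g/mol = 24.52 mol → 24.52 eq of alkalinity.
As CaCO₃: 24.52 eq × 50 g/eq = 1226 g.
Rise: 1226 g / 16,000 L × 1000 = 76.64 mg/L.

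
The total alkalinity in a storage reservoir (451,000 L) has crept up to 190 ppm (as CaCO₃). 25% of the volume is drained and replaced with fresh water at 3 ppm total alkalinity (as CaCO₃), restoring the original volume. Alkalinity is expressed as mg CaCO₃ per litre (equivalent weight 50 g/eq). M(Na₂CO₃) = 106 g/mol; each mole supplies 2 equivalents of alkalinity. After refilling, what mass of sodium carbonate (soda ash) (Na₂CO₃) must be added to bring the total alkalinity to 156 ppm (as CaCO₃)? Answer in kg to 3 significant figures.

After draining 25% and refilling: 190 × 0.75 + 3 × 0.25 = 143.25 ppm.
Deficit to target: 156 − 143.25 = 12.75 mg/L.
As CaCO₃: 12.75 mg/L × 451,000 L = 5750 g; ÷ 50 g/eq ÷ 2 = 57.5 mol Na₂CO₃.
Mass: 57.5 × 106 = 6095 g.

6.10 kg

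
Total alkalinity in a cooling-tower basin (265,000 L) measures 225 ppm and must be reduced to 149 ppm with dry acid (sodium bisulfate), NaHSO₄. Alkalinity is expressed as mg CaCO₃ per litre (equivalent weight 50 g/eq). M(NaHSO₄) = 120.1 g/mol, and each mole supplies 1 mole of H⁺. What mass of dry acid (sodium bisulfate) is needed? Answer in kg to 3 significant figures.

Alkalinity to neutralize: (225 − 149) = 76 mg/L as CaCO₃ × 265,000 L = 20,140 g as CaCO₃.
Equivalents of H⁺ required: 20,140 ÷ 50 g/eq = 402.8 eq = 402.8 mol NaHSO₄.
Mass of NaHSO₄: 402.8 × 120.1 = 48,380 g.

48.4 kg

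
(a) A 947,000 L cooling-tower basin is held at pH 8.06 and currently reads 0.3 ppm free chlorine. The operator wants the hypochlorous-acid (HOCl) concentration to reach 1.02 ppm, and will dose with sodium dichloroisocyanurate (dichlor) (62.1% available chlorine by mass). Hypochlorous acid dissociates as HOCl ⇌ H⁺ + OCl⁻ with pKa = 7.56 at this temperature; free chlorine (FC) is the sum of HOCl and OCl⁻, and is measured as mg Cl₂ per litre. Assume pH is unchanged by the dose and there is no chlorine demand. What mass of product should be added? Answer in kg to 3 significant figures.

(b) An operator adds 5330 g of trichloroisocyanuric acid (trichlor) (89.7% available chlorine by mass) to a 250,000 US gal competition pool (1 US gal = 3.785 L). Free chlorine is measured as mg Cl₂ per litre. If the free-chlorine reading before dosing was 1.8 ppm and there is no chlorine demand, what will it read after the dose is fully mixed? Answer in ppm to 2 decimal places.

(a) 6.02 kg; (b) 6.85 ppm

(a) [OCl⁻]/[HOCl] = 10^(pH − pKa) = 10^(8.06 − 7.56) = 3.162; fraction as HOCl = 1/(1 + 3.162) = 0.2403.
(a) Free chlorine required for 1.02 ppm HOCl: 1.02 / 0.2403 = 4.246 ppm.
(a) FC to add: 4.246 − 0.3 = 3.946 mg/L as Cl₂.
(a) Cl₂ equivalent: 3.946 mg/L × 947,000 L = 3736 g.
(a) Product at 62.1% available Cl: 3736 / 0.621 = 6017 g.

(b) Volume: 250,000 US gal × 3.785 L/gal = 946,250 L.
(b) Available chlorine delivered: 5330 g × 0.897 = 4781 g as Cl₂.
(b) Concentration rise: 4781 g / 946,250 L = 5.053 mg/L = 5.05 ppm.
(b) Final FC: 1.8 + 5.05 = 6.85 ppm.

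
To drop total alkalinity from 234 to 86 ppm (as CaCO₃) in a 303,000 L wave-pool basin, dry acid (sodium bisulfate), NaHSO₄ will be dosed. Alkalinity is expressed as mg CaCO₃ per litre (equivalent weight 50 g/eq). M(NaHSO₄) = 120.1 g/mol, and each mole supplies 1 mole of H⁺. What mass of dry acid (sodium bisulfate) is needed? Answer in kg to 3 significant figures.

108 kg

Alkalinity to neutralize: (234 − 86) = 148 mg/L as CaCO₃ × 303,000 L = 44,840 g as CaCO₃.
Equivalents of H⁺ required: 44,840 ÷ 50 g/eq = 896.9 eq = 896.9 mol NaHSO₄.
Mass of NaHSO₄: 896.9 × 120.1 = 107,700 g.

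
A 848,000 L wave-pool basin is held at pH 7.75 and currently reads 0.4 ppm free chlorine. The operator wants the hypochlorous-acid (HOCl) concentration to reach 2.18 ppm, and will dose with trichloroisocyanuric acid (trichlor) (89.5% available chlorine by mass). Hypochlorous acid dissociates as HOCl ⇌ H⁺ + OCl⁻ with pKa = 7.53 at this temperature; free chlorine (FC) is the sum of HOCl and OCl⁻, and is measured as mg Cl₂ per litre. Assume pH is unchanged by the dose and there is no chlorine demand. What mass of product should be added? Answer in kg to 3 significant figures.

5.11 kg

[OCl⁻]/[HOCl] = 10^(pH − pKa) = 10^(7.75 − 7.53) = 1.66; fraction as HOCl = 1/(1 + 1.66) = 0.376.
Free chlorine required for 2.18 ppm HOCl: 2.18 / 0.376 = 5.798 ppm.
FC to add: 5.798 − 0.4 = 5.398 mg/L as Cl₂.
Cl₂ equivalent: 5.398 mg/L × 848,000 L = 4577 g.
Product at 89.5% available Cl: 4577 / 0.895 = 5114 g.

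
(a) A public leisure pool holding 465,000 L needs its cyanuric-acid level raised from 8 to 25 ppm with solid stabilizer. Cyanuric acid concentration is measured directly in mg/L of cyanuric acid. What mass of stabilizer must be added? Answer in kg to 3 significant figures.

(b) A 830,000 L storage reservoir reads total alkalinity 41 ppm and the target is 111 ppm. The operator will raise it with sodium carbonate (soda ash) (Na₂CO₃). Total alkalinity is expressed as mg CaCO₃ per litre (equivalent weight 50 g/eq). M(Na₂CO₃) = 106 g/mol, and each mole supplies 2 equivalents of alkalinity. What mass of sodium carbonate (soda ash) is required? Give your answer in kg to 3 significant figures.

(a) CYA to add: (25 − 8) = 17 mg/L × 465,000 L = 7905 g cyanuric acid.

(b) Alkalinity to add: (111 − 41) = 70 mg/L as CaCO₃ × 830,000 L = 58,100 g as CaCO₃.
(b) Equivalents: 58,100 g ÷ 50 g/eq = 1162 eq.
(b) Each mole of Na₂CO₃ supplies 2 eq, so 1162 / 2 = 581 mol.
(b) Mass: 581 mol × 106 g/mol = 61,590 g.

(a) 7.91 kg; (b) 61.6 kg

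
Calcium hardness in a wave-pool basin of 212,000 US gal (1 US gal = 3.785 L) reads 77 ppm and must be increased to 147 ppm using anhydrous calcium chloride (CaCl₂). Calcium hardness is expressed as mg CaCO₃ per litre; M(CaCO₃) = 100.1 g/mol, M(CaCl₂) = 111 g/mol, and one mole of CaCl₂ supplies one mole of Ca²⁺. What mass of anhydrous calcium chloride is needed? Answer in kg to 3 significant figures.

Volume: 212,000 US gal × 3.785 L/gal = 802,420 L.
Hardness to add: (147 − 77) = 70 mg/L as CaCO₃ × 802,420 L = 56,170 g as CaCO₃.
Moles of Ca²⁺ (1 mol Ca²⁺ ≡ 1 mol CaCO₃): 56,170 / 100.1 g/mol = 561.1 mol.
Mass of CaCl₂: 561.1 × 111 = 62,290 g.

62.3 kg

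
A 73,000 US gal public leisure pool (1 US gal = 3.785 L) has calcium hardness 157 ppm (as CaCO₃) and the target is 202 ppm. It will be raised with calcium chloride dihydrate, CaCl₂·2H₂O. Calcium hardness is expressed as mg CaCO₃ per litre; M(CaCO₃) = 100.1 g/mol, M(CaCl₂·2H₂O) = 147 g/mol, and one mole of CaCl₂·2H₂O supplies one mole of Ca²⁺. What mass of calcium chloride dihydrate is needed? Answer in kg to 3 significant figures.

Volume: 73,000 US gal × 3.785 L/gal = 276,305 L.
Hardness to add: (202 − 157) = 45 mg/L as CaCO₃ × 276,305 L = 12,430 g as CaCO₃.
Moles of Ca²⁺ (1 mol Ca²⁺ ≡ 1 mol CaCO₃): 12,430 / 100.1 g/mol = 124.2 mol.
Mass of CaCl₂·2H₂O: 124.2 × 147 = 18,260 g.

18.3 kg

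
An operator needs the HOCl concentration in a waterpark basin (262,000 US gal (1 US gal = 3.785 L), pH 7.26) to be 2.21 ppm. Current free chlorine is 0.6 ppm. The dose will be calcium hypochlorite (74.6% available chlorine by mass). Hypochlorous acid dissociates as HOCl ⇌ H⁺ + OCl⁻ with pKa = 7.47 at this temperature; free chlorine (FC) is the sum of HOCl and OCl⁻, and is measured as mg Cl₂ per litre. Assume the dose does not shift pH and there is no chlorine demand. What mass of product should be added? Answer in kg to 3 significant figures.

Volume: 262,000 US gal × 3.785 L/gal = 991,670 L.
[OCl⁻]/[HOCl] = 10^(pH − pKa) = 10^(7.26 − 7.47) = 0.6166; fraction as HOCl = 1/(1 + 0.6166) = 0.6186.
Free chlorine required for 2.21 ppm HOCl: 2.21 / 0.6186 = 3.573 ppm.
FC to add: 3.573 − 0.6 = 2.973 mg/L as Cl₂.
Cl₂ equivalent: 2.973 mg/L × 991,670 L = 2948 g.
Product at 74.6% available Cl: 2948 / 0.746 = 3952 g.

3.95 kg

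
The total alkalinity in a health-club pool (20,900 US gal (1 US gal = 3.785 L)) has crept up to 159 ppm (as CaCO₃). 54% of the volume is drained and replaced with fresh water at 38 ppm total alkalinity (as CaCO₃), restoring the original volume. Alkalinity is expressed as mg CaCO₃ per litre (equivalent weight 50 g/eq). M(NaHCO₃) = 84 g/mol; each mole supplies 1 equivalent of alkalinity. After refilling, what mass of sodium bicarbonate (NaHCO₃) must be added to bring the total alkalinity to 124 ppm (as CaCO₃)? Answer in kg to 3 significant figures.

4.03 kg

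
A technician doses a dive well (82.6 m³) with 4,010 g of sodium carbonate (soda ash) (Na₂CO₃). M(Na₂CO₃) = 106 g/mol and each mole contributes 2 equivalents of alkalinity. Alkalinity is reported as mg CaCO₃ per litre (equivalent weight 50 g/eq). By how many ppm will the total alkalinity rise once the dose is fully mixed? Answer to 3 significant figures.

45.8 ppm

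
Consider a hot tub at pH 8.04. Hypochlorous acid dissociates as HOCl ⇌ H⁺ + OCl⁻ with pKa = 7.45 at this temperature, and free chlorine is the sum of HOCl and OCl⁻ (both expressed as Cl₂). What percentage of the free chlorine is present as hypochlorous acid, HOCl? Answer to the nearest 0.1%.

20.4%

[OCl⁻]/[HOCl] = 10^(pH − pKa) = 10^(8.04 − 7.45) = 10^0.59 = 3.89.
Fraction as HOCl = 1 / (1 + 3.89) = 0.2045.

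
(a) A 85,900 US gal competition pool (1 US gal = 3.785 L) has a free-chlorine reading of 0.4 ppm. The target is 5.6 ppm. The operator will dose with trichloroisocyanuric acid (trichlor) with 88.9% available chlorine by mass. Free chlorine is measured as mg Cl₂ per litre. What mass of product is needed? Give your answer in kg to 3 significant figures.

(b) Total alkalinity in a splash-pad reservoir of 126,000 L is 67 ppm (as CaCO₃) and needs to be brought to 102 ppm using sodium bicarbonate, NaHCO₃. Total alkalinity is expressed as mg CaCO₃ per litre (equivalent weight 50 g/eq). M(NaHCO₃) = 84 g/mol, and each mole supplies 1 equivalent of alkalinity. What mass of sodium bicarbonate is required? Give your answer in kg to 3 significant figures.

(a) 1.90 kg; (b) 7.41 kg

(a) Volume: 85,900 US gal × 3.785 L/gal = 325,132 L.
(a) Chlorine deficit: 5.6 − 0.4 = 5.2 ppm = 5.2 mg/L as Cl₂.
(a) Cl₂ equivalent needed: 5.2 mg/L × 325,132 L = 1,691,000 mg = 1691 g.
(a) Product at 88.9% available chlorine: 1691 / 0.889 = 1902 g.

(b) Alkalinity to add: (102 − 67) = 35 mg/L as CaCO₃ × 126,000 L = 4410 g as CaCO₃.
(b) Equivalents: 4410 g ÷ 50 g/eq = 88.2 eq.
(b) NaHCO₃ supplies 1 eq per mole → 88.2 mol.
(b) Mass: 88.2 mol × 84 g/mol = 7409 g.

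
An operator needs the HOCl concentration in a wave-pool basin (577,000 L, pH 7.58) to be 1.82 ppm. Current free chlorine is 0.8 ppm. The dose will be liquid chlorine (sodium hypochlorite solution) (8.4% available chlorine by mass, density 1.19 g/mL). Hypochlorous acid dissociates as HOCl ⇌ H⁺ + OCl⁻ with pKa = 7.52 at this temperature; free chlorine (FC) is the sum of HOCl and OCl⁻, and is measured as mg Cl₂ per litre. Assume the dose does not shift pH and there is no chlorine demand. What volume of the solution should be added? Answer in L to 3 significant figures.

17.9 L

[OCl⁻]/[HOCl] = 10^(pH − pKa) = 10^(7.58 − 7.52) = 1.148; fraction as HOCl = 1/(1 + 1.148) = 0.4655.
Free chlorine required for 1.82 ppm HOCl: 1.82 / 0.4655 = 3.91 ppm.
FC to add: 3.91 − 0.8 = 3.11 mg/L as Cl₂.
Cl₂ equivalent: 3.11 mg/L × 577,000 L = 1794 g.
Product at 8.4% available Cl: 1794 / 0.084 = 21,360 g.
Volume: 21,360 g ÷ 1.19 g/mL = 17,950 mL.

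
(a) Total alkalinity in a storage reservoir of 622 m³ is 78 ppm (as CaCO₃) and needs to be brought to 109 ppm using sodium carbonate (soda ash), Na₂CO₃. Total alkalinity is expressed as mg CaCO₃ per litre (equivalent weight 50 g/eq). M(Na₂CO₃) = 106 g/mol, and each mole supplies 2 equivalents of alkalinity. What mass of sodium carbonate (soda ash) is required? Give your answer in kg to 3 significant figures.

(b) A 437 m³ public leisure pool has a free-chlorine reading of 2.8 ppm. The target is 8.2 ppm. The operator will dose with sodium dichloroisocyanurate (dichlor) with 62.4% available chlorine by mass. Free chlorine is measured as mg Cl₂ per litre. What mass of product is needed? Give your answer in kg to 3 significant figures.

(a) Volume: 622 m³ = 622,000 L.
(a) Alkalinity to add: (109 − 78) = 31 mg/L as CaCO₃ × 622,000 L = 19,280 g as CaCO₃.
(a) Equivalents: 19,280 g ÷ 50 g/eq = 385.6 eq.
(a) Each mole of Na₂CO₃ supplies 2 eq, so 385.6 / 2 = 192.8 mol.
(a) Mass: 192.8 mol × 106 g/mol = 20,440 g.

(b) Volume: 437 m³ = 437,000 L.
(b) Chlorine deficit: 8.2 − 2.8 = 5.4 ppm = 5.4 mg/L as Cl₂.
(b) Cl₂ equivalent needed: 5.4 mg/L × 437,000 L = 2,360,000 mg = 2360 g.
(b) Product at 62.4% available chlorine: 2360 / 0.624 = 3782 g.

(a) 20.4 kg; (b) 3.78 kg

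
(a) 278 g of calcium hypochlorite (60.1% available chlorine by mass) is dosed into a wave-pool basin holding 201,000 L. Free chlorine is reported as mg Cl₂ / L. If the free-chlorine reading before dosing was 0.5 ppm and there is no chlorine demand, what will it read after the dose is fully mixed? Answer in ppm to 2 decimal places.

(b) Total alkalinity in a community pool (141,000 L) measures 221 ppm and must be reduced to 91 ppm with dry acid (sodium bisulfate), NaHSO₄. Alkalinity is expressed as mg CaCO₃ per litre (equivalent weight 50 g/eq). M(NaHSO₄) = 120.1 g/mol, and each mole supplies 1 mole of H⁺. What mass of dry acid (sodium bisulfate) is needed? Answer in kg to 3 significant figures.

(a) Available chlorine delivered: 278 g × 0.601 = 167.1 g as Cl₂.
(a) Concentration rise: 167.1 g / 201,000 L = 0.8312 mg/L = 0.83 ppm.
(a) Final FC: 0.5 + 0.83 = 1.33 ppm.

(b) Alkalinity to neutralize: (221 − 91) = 130 mg/L as CaCO₃ × 141,000 L = 18,330 g as CaCO₃.
(b) Equivalents of H⁺ required: 18,330 ÷ 50 g/eq = 366.6 eq = 366.6 mol NaHSO₄.
(b) Mass of NaHSO₄: 366.6 × 120.1 = 44,030 g.

(a) 1.33 ppm; (b) 44.0 kg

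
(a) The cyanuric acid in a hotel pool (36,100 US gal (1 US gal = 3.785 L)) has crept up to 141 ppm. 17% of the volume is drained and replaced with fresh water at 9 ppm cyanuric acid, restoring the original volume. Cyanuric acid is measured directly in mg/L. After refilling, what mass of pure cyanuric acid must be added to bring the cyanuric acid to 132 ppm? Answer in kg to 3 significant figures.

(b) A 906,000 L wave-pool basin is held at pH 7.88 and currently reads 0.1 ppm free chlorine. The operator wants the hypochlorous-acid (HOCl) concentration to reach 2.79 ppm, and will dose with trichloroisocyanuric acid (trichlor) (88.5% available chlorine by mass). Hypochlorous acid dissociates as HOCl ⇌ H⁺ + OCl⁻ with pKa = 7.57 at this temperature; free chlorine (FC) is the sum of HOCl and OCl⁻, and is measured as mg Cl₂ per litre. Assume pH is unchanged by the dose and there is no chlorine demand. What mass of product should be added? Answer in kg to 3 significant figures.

(a) Volume: 36,100 US gal × 3.785 L/gal = 136,638 L.
(a) After draining 17% and refilling: 141 × 0.83 + 9 × 0.17 = 118.56 ppm.
(a) Deficit to target: 132 − 118.56 = 13.44 mg/L.
(a) Mass: 13.44 mg/L × 136,638 L = 1836 g cyanuric acid.

(b) [OCl⁻]/[HOCl] = 10^(pH − pKa) = 10^(7.88 − 7.57) = 2.042; fraction as HOCl = 1/(1 + 2.042) = 0.3288.
(b) Free chlorine required for 2.79 ppm HOCl: 2.79 / 0.3288 = 8.486 ppm.
(b) FC to add: 8.486 − 0.1 = 8.386 mg/L as Cl₂.
(b) Cl₂ equivalent: 8.386 mg/L × 906,000 L = 7598 g.
(b) Product at 88.5% available Cl: 7598 / 0.885 = 8585 g.

(a) 1.84 kg; (b) 8.59 kg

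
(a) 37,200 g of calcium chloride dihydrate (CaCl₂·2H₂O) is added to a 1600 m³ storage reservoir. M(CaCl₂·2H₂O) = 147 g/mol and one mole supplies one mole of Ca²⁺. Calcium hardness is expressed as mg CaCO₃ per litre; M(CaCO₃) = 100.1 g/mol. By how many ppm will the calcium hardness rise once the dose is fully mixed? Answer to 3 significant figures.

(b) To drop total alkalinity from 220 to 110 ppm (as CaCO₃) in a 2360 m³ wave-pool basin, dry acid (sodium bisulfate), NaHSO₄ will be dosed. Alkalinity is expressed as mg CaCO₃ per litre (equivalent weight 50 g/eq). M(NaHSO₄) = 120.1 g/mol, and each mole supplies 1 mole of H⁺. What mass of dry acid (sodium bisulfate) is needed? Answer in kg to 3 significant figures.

(a) 15.8 ppm; (b) 624 kg

(a) Volume: 1600 m³ = 1,600,000 L.
(a) Moles of Ca²⁺: 37,200 g ÷ 147 g/mol = 253.1 mol.
(a) As CaCO₃: 253.1 mol × 100.1 g/mol = 25,330 g.
(a) Rise: 25,330 g / 1,600,000 L × 1000 = 15.83 mg/L.

(b) Volume: 2360 m³ = 2,360,000 L.
(b) Alkalinity to neutralize: (220 − 110) = 110 mg/L as CaCO₃ × 2,360,000 L = 259,600 g as CaCO₃.
(b) Equivalents of H⁺ required: 259,600 ÷ 50 g/eq = 5192 eq = 5192 mol NaHSO₄.
(b) Mass of NaHSO₄: 5192 × 120.1 = 623,600 g.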